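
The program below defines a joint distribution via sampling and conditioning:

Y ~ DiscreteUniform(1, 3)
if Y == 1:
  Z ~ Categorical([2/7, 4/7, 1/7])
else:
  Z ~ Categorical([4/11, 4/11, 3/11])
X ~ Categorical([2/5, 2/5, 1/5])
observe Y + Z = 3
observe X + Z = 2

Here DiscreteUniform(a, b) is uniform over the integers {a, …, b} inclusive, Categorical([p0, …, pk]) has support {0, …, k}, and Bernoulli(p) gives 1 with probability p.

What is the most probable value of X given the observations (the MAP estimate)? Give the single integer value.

argmax_v P(X = v | obs) = 1

Enumerate traces; 3 have nonzero weight after conditioning:
  (Y=1, Z=2, X=0) weight 2/105
  (Y=2, Z=1, X=1) weight 8/165
  (Y=3, Z=0, X=2) weight 4/165
Group by X:
  weight(X=0) = 2/105
  weight(X=1) = 8/165
  weight(X=2) = 4/165
Total weight = 2/105 + 8/165 + 4/165 = 106/1155
P(X=0 | obs) = 2/105 / 106/1155 = 11/53
P(X=1 | obs) = 8/165 / 106/1155 = 28/53
P(X=2 | obs) = 4/165 / 106/1155 = 14/53
argmax = 1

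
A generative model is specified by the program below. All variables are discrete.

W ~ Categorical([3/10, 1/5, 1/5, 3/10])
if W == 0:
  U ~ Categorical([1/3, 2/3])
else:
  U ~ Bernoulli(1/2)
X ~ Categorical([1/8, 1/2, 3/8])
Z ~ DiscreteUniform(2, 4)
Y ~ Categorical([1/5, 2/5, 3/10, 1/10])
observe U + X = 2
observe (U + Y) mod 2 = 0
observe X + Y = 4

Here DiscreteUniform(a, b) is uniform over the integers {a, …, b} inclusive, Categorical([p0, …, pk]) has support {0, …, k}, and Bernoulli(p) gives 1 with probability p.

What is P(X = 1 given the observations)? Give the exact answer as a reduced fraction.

Enumerate traces; 24 have nonzero weight after conditioning:
  (W=0, U=0, X=2, Z=2, Y=2) weight 3/800
  (W=0, U=0, X=2, Z=3, Y=2) weight 3/800
  (W=0, U=0, X=2, Z=4, Y=2) weight 3/800
  (W=0, U=1, X=1, Z=2, Y=3) weight 1/300
  (W=0, U=1, X=1, Z=3, Y=3) weight 1/300
  (W=0, U=1, X=1, Z=4, Y=3) weight 1/300
  (W=1, U=0, X=2, Z=2, Y=2) weight 3/800
  (W=1, U=0, X=2, Z=3, Y=2) weight 3/800
  … 16 more
Group by X:
  weight(X=1) = 11/400
  weight(X=2) = 81/1600
Total weight = 11/400 + 81/1600 = 5/64
P(X=1 | obs) = 11/400 / 5/64 = 44/125
P(X=2 | obs) = 81/1600 / 5/64 = 81/125

P(X = 1 | obs) = 44/125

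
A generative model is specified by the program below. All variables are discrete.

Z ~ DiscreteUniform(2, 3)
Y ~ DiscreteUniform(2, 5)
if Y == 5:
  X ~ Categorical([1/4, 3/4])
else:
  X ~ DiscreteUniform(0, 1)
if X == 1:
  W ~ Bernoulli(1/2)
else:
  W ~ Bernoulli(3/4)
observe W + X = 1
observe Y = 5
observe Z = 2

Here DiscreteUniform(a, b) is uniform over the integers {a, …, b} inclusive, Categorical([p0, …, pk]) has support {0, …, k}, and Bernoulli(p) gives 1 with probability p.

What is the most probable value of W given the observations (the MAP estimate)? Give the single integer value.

argmax_v P(W = v | obs) = 0

Enumerate traces; 2 have nonzero weight after conditioning:
  (Z=2, Y=5, X=0, W=1) weight 3/128
  (Z=2, Y=5, X=1, W=0) weight 3/64
Group by W:
  weight(W=0) = 3/64
  weight(W=1) = 3/128
Total weight = 3/64 + 3/128 = 9/128
P(W=0 | obs) = 3/64 / 9/128 = 2/3
P(W=1 | obs) = 3/128 / 9/128 = 1/3
argmax = 0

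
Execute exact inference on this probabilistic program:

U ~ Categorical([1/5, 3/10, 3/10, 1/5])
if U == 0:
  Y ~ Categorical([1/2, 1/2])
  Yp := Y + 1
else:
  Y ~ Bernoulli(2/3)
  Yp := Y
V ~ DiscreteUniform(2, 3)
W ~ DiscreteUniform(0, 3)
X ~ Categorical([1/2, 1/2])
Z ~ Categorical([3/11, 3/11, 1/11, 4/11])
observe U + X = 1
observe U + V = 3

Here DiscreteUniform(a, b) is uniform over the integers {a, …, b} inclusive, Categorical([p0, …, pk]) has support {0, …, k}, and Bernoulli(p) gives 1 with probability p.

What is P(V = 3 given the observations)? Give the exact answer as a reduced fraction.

Enumerate traces; 64 have nonzero weight after conditioning:
  (U=0, Y=0, V=3, W=0, X=1, Z=0) weight 3/1760
  (U=0, Y=0, V=3, W=0, X=1, Z=1) weight 3/1760
  (U=0, Y=0, V=3, W=0, X=1, Z=2) weight 1/1760
  (U=0, Y=0, V=3, W=0, X=1, Z=3) weight 1/440
  (U=0, Y=0, V=3, W=1, X=1, Z=0) weight 3/1760
  (U=0, Y=0, V=3, W=1, X=1, Z=1) weight 3/1760
  (U=0, Y=0, V=3, W=1, X=1, Z=2) weight 1/1760
  (U=0, Y=0, V=3, W=1, X=1, Z=3) weight 1/440
  (U=1, Y=0, V=2, W=0, X=0, Z=0) weight 3/1760
  … 55 more
Group by V:
  weight(V=2) = 3/40
  weight(V=3) = 1/20
Total weight = 3/40 + 1/20 = 1/8
P(V=2 | obs) = 3/40 / 1/8 = 3/5
P(V=3 | obs) = 1/20 / 1/8 = 2/5

P(V = 3 | obs) = 2/5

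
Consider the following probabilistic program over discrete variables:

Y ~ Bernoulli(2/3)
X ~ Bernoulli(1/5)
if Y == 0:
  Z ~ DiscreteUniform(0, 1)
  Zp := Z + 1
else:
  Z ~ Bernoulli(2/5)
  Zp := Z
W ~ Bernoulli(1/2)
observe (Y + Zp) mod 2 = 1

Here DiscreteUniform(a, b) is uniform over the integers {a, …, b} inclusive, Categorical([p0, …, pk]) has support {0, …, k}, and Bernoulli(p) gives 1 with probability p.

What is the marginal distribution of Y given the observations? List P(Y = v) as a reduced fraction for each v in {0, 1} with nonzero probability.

P(Y=0) = 5/17, P(Y=1) = 12/17

Enumerate traces; 8 have nonzero weight after conditioning:
  (Y=0, X=0, Z=0, W=0) weight 1/15
  (Y=0, X=0, Z=0, W=1) weight 1/15
  (Y=0, X=1, Z=0, W=0) weight 1/60
  (Y=0, X=1, Z=0, W=1) weight 1/60
  (Y=1, X=0, Z=0, W=0) weight 4/25
  (Y=1, X=0, Z=0, W=1) weight 4/25
  (Y=1, X=1, Z=0, W=0) weight 1/25
  (Y=1, X=1, Z=0, W=1) weight 1/25
Group by Y:
  weight(Y=0) = 1/6
  weight(Y=1) = 2/5
Total weight = 1/6 + 2/5 = 17/30
P(Y=0 | obs) = 1/6 / 17/30 = 5/17
P(Y=1 | obs) = 2/5 / 17/30 = 12/17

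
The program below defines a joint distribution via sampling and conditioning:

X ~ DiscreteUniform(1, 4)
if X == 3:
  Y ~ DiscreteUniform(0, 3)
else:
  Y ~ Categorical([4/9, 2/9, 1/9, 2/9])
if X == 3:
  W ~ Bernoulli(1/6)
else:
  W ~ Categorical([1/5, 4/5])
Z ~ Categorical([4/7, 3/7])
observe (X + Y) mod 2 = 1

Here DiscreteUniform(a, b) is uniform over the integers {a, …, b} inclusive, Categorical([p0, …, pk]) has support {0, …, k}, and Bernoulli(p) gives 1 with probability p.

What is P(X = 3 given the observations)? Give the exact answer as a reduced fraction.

P(X = 3 | obs) = 9/35

Enumerate traces; 32 have nonzero weight after conditioning:
  (X=1, Y=0, W=0, Z=0) weight 4/315
  (X=1, Y=0, W=0, Z=1) weight 1/105
  (X=1, Y=0, W=1, Z=0) weight 16/315
  (X=1, Y=0, W=1, Z=1) weight 4/105
  (X=1, Y=2, W=0, Z=0) weight 1/315
  (X=1, Y=2, W=0, Z=1) weight 1/420
  (X=1, Y=2, W=1, Z=0) weight 4/315
  (X=1, Y=2, W=1, Z=1) weight 1/105
  (X=2, Y=1, W=0, Z=0) weight 2/315
  (X=3, Y=0, W=0, Z=0) weight 5/168
  … 22 more
Group by X:
  weight(X=1) = 5/36
  weight(X=2) = 1/9
  weight(X=3) = 1/8
  weight(X=4) = 1/9
Total weight = 5/36 + 1/9 + 1/8 + 1/9 = 35/72
P(X=1 | obs) = 5/36 / 35/72 = 2/7
P(X=2 | obs) = 1/9 / 35/72 = 8/35
P(X=3 | obs) = 1/8 / 35/72 = 9/35
P(X=4 | obs) = 1/9 / 35/72 = 8/35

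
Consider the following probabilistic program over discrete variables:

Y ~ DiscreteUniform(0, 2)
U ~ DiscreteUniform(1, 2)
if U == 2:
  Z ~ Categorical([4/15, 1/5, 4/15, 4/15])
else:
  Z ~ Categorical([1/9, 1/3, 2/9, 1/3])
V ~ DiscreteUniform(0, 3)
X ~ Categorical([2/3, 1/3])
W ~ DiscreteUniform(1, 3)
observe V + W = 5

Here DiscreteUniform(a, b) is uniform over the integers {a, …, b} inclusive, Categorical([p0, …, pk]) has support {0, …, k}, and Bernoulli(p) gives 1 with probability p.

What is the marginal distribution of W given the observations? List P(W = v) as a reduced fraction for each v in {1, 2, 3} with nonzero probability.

Enumerate traces; 96 have nonzero weight after conditioning:
  (Y=0, U=1, Z=0, V=2, X=0, W=3) weight 1/972
  (Y=0, U=1, Z=0, V=2, X=1, W=3) weight 1/1944
  (Y=0, U=1, Z=0, V=3, X=0, W=2) weight 1/972
  (Y=0, U=1, Z=0, V=3, X=1, W=2) weight 1/1944
  (Y=0, U=1, Z=1, V=2, X=0, W=3) weight 1/324
  (Y=0, U=1, Z=1, V=2, X=1, W=3) weight 1/648
  (Y=0, U=1, Z=1, V=3, X=0, W=2) weight 1/324
  (Y=0, U=1, Z=1, V=3, X=1, W=2) weight 1/648
  … 88 more
Group by W:
  weight(W=2) = 1/12
  weight(W=3) = 1/12
Total weight = 1/12 + 1/12 = 1/6
P(W=2 | obs) = 1/12 / 1/6 = 1/2
P(W=3 | obs) = 1/12 / 1/6 = 1/2

P(W=2) = 1/2, P(W=3) = 1/2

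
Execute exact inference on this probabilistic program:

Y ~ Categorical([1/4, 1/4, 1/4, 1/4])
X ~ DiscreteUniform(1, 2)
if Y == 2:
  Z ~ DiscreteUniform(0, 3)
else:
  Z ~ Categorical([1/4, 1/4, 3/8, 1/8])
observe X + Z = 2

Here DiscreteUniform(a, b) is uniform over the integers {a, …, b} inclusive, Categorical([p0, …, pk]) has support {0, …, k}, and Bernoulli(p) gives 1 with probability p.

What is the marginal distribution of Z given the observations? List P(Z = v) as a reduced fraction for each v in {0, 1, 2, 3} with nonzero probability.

P(Z=0) = 1/2, P(Z=1) = 1/2

Enumerate traces; 8 have nonzero weight after conditioning:
  (Y=0, X=1, Z=1) weight 1/32
  (Y=0, X=2, Z=0) weight 1/32
  (Y=1, X=1, Z=1) weight 1/32
  (Y=1, X=2, Z=0) weight 1/32
  (Y=2, X=1, Z=1) weight 1/32
  (Y=2, X=2, Z=0) weight 1/32
  (Y=3, X=1, Z=1) weight 1/32
  (Y=3, X=2, Z=0) weight 1/32
Group by Z:
  weight(Z=0) = 1/8
  weight(Z=1) = 1/8
Total weight = 1/8 + 1/8 = 1/4
P(Z=0 | obs) = 1/8 / 1/4 = 1/2
P(Z=1 | obs) = 1/8 / 1/4 = 1/2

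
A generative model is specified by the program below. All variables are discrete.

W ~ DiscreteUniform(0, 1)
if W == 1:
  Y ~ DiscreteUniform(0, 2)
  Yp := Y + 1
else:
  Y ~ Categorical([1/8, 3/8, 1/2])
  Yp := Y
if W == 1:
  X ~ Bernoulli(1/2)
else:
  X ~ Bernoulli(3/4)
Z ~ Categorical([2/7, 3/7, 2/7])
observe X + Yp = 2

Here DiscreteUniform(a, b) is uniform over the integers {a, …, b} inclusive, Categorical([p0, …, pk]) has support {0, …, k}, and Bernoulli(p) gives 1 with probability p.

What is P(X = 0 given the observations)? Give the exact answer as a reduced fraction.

P(X = 0 | obs) = 28/71

Enumerate traces; 12 have nonzero weight after conditioning:
  (W=0, Y=1, X=1, Z=0) weight 9/224
  (W=0, Y=1, X=1, Z=1) weight 27/448
  (W=0, Y=1, X=1, Z=2) weight 9/224
  (W=0, Y=2, X=0, Z=0) weight 1/56
  (W=0, Y=2, X=0, Z=1) weight 3/112
  (W=0, Y=2, X=0, Z=2) weight 1/56
  (W=1, Y=0, X=1, Z=0) weight 1/42
  (W=1, Y=0, X=1, Z=1) weight 1/28
  … 4 more
Group by X:
  weight(X=0) = 7/48
  weight(X=1) = 43/192
Total weight = 7/48 + 43/192 = 71/192
P(X=0 | obs) = 7/48 / 71/192 = 28/71
P(X=1 | obs) = 43/192 / 71/192 = 43/71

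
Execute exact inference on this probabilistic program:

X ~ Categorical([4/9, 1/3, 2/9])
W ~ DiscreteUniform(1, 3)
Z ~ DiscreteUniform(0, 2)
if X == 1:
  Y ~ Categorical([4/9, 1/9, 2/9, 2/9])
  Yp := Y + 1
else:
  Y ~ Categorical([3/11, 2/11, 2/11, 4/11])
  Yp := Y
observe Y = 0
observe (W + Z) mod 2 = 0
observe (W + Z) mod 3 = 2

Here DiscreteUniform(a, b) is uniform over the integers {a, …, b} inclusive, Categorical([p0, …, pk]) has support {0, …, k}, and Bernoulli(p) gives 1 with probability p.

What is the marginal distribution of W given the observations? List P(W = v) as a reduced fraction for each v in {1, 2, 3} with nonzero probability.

Enumerate traces; 6 have nonzero weight after conditioning:
  (X=0, W=1, Z=1, Y=0) weight 4/297
  (X=0, W=2, Z=0, Y=0) weight 4/297
  (X=1, W=1, Z=1, Y=0) weight 4/243
  (X=1, W=2, Z=0, Y=0) weight 4/243
  (X=2, W=1, Z=1, Y=0) weight 2/297
  (X=2, W=2, Z=0, Y=0) weight 2/297
Group by W:
  weight(W=1) = 98/2673
  weight(W=2) = 98/2673
Total weight = 98/2673 + 98/2673 = 196/2673
P(W=1 | obs) = 98/2673 / 196/2673 = 1/2
P(W=2 | obs) = 98/2673 / 196/2673 = 1/2

P(W=1) = 1/2, P(W=2) = 1/2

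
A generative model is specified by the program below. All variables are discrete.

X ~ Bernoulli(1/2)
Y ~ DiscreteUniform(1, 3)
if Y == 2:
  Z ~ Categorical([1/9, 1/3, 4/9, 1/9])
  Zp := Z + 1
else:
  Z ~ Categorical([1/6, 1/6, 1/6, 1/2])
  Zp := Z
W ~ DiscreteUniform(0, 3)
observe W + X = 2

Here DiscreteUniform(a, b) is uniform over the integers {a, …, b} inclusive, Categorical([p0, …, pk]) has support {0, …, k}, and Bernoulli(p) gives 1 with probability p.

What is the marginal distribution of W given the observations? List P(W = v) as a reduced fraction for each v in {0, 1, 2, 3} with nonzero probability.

Enumerate traces; 24 have nonzero weight after conditioning:
  (X=0, Y=1, Z=0, W=2) weight 1/144
  (X=0, Y=1, Z=1, W=2) weight 1/144
  (X=0, Y=1, Z=2, W=2) weight 1/144
  (X=0, Y=1, Z=3, W=2) weight 1/48
  (X=0, Y=2, Z=0, W=2) weight 1/216
  (X=0, Y=2, Z=1, W=2) weight 1/72
  (X=0, Y=2, Z=2, W=2) weight 1/54
  (X=0, Y=2, Z=3, W=2) weight 1/216
  (X=1, Y=1, Z=0, W=1) weight 1/144
  … 15 more
Group by W:
  weight(W=1) = 1/8
  weight(W=2) = 1/8
Total weight = 1/8 + 1/8 = 1/4
P(W=1 | obs) = 1/8 / 1/4 = 1/2
P(W=2 | obs) = 1/8 / 1/4 = 1/2

P(W=1) = 1/2, P(W=2) = 1/2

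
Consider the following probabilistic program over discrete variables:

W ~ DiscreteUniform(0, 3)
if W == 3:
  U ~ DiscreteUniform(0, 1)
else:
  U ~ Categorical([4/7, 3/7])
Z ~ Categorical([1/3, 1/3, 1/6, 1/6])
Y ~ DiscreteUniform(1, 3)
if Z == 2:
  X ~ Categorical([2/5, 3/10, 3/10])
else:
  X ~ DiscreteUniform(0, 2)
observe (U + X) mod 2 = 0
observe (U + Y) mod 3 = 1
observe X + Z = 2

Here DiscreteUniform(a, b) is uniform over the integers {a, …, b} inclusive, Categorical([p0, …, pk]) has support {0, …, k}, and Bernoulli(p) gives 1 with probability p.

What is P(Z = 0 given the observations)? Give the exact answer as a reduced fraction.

P(Z = 0 | obs) = 155/373

Enumerate traces; 12 have nonzero weight after conditioning:
  (W=0, U=0, Z=0, Y=1, X=2) weight 1/189
  (W=0, U=0, Z=2, Y=1, X=0) weight 1/315
  (W=0, U=1, Z=1, Y=3, X=1) weight 1/252
  (W=1, U=0, Z=0, Y=1, X=2) weight 1/189
  (W=1, U=0, Z=2, Y=1, X=0) weight 1/315
  (W=1, U=1, Z=1, Y=3, X=1) weight 1/252
  (W=2, U=0, Z=0, Y=1, X=2) weight 1/189
  (W=2, U=0, Z=2, Y=1, X=0) weight 1/315
  … 4 more
Group by Z:
  weight(Z=0) = 31/1512
  weight(Z=1) = 25/1512
  weight(Z=2) = 31/2520
Total weight = 31/1512 + 25/1512 + 31/2520 = 373/7560
P(Z=0 | obs) = 31/1512 / 373/7560 = 155/373
P(Z=1 | obs) = 25/1512 / 373/7560 = 125/373
P(Z=2 | obs) = 31/2520 / 373/7560 = 93/373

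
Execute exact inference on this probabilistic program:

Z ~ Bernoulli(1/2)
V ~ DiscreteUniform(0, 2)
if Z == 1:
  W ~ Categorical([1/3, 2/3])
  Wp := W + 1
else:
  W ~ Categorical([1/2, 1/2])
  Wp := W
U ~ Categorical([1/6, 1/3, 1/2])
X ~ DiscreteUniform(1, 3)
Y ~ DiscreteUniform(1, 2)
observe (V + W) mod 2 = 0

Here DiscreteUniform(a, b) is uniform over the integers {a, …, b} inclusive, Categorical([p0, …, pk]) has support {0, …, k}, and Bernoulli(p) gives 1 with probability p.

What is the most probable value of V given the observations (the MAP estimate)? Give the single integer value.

Enumerate traces; 108 have nonzero weight after conditioning:
  (Z=0, V=0, W=0, U=0, X=1, Y=1) weight 1/432
  (Z=0, V=0, W=0, U=0, X=1, Y=2) weight 1/432
  (Z=0, V=0, W=0, U=0, X=2, Y=1) weight 1/432
  (Z=0, V=0, W=0, U=0, X=2, Y=2) weight 1/432
  (Z=0, V=0, W=0, U=0, X=3, Y=1) weight 1/432
  (Z=0, V=0, W=0, U=0, X=3, Y=2) weight 1/432
  (Z=0, V=0, W=0, U=1, X=1, Y=1) weight 1/216
  (Z=0, V=0, W=0, U=1, X=1, Y=2) weight 1/216
  (Z=0, V=1, W=1, U=0, X=1, Y=1) weight 1/432
  (Z=0, V=2, W=0, U=0, X=1, Y=1) weight 1/432
  … 98 more
Group by V:
  weight(V=0) = 5/36
  weight(V=1) = 7/36
  weight(V=2) = 5/36
Total weight = 5/36 + 7/36 + 5/36 = 17/36
P(V=0 | obs) = 5/36 / 17/36 = 5/17
P(V=1 | obs) = 7/36 / 17/36 = 7/17
P(V=2 | obs) = 5/36 / 17/36 = 5/17
argmax = 1

argmax_v P(V = v | obs) = 1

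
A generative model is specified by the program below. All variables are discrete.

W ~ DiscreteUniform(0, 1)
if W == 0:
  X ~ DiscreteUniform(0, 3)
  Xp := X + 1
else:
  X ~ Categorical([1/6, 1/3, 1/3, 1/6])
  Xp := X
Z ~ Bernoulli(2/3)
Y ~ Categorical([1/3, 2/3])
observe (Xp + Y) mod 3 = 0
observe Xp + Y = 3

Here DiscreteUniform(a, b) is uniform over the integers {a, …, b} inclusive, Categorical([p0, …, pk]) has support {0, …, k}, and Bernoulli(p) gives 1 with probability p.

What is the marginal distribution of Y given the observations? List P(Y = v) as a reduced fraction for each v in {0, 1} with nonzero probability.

P(Y=0) = 5/19, P(Y=1) = 14/19

Enumerate traces; 8 have nonzero weight after conditioning:
  (W=0, X=1, Z=0, Y=1) weight 1/36
  (W=0, X=1, Z=1, Y=1) weight 1/18
  (W=0, X=2, Z=0, Y=0) weight 1/72
  (W=0, X=2, Z=1, Y=0) weight 1/36
  (W=1, X=2, Z=0, Y=1) weight 1/27
  (W=1, X=2, Z=1, Y=1) weight 2/27
  (W=1, X=3, Z=0, Y=0) weight 1/108
  (W=1, X=3, Z=1, Y=0) weight 1/54
Group by Y:
  weight(Y=0) = 5/72
  weight(Y=1) = 7/36
Total weight = 5/72 + 7/36 = 19/72
P(Y=0 | obs) = 5/72 / 19/72 = 5/19
P(Y=1 | obs) = 7/36 / 19/72 = 14/19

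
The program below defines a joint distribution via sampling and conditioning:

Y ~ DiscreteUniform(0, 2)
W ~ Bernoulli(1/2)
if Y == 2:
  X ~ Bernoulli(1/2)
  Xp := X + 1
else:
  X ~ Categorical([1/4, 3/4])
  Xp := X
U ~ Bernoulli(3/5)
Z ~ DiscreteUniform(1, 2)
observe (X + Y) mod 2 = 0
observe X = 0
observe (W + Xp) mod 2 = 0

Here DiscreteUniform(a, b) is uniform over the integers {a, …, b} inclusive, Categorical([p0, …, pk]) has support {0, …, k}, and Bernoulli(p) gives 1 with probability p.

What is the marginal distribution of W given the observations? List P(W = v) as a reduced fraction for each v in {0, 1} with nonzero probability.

Enumerate traces; 8 have nonzero weight after conditioning:
  (Y=0, W=0, X=0, U=0, Z=1) weight 1/120
  (Y=0, W=0, X=0, U=0, Z=2) weight 1/120
  (Y=0, W=0, X=0, U=1, Z=1) weight 1/80
  (Y=0, W=0, X=0, U=1, Z=2) weight 1/80
  (Y=2, W=1, X=0, U=0, Z=1) weight 1/60
  (Y=2, W=1, X=0, U=0, Z=2) weight 1/60
  (Y=2, W=1, X=0, U=1, Z=1) weight 1/40
  (Y=2, W=1, X=0, U=1, Z=2) weight 1/40
Group by W:
  weight(W=0) = 1/24
  weight(W=1) = 1/12
Total weight = 1/24 + 1/12 = 1/8
P(W=0 | obs) = 1/24 / 1/8 = 1/3
P(W=1 | obs) = 1/12 / 1/8 = 2/3

P(W=0) = 1/3, P(W=1) = 2/3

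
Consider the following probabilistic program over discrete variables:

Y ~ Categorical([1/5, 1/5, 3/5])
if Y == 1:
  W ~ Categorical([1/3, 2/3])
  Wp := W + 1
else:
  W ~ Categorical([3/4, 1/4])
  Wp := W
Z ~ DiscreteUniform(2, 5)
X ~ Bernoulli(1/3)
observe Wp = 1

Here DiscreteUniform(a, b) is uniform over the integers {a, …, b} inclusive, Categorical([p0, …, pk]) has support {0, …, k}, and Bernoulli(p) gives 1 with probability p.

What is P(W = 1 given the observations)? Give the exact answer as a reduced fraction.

P(W = 1 | obs) = 3/4

Enumerate traces; 24 have nonzero weight after conditioning:
  (Y=0, W=1, Z=2, X=0) weight 1/120
  (Y=0, W=1, Z=2, X=1) weight 1/240
  (Y=0, W=1, Z=3, X=0) weight 1/120
  (Y=0, W=1, Z=3, X=1) weight 1/240
  (Y=0, W=1, Z=4, X=0) weight 1/120
  (Y=0, W=1, Z=4, X=1) weight 1/240
  (Y=0, W=1, Z=5, X=0) weight 1/120
  (Y=0, W=1, Z=5, X=1) weight 1/240
  (Y=1, W=0, Z=2, X=0) weight 1/90
  … 15 more
Group by W:
  weight(W=0) = 1/15
  weight(W=1) = 1/5
Total weight = 1/15 + 1/5 = 4/15
P(W=0 | obs) = 1/15 / 4/15 = 1/4
P(W=1 | obs) = 1/5 / 4/15 = 3/4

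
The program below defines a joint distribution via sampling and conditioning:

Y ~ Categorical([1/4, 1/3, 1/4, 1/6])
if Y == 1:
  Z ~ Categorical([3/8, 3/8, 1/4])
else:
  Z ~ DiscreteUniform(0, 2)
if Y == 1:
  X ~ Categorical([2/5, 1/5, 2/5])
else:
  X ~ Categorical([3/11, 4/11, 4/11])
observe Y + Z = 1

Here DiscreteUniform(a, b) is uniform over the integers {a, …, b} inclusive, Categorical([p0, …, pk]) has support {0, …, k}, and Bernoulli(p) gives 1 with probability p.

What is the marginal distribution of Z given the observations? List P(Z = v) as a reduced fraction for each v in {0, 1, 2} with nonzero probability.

P(Z=0) = 3/5, P(Z=1) = 2/5

Enumerate traces; 6 have nonzero weight after conditioning:
  (Y=0, Z=1, X=0) weight 1/44
  (Y=0, Z=1, X=1) weight 1/33
  (Y=0, Z=1, X=2) weight 1/33
  (Y=1, Z=0, X=0) weight 1/20
  (Y=1, Z=0, X=1) weight 1/40
  (Y=1, Z=0, X=2) weight 1/20
Group by Z:
  weight(Z=0) = 1/8
  weight(Z=1) = 1/12
Total weight = 1/8 + 1/12 = 5/24
P(Z=0 | obs) = 1/8 / 5/24 = 3/5
P(Z=1 | obs) = 1/12 / 5/24 = 2/5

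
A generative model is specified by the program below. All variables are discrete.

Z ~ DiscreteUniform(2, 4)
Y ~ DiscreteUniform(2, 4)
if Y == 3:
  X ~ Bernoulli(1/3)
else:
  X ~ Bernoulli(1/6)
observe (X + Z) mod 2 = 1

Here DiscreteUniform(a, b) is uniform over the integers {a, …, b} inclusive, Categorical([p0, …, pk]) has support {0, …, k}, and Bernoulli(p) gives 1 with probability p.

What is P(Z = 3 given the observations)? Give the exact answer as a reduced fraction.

Enumerate traces; 9 have nonzero weight after conditioning:
  (Z=2, Y=2, X=1) weight 1/54
  (Z=2, Y=3, X=1) weight 1/27
  (Z=2, Y=4, X=1) weight 1/54
  (Z=3, Y=2, X=0) weight 5/54
  (Z=3, Y=3, X=0) weight 2/27
  (Z=3, Y=4, X=0) weight 5/54
  (Z=4, Y=2, X=1) weight 1/54
  (Z=4, Y=3, X=1) weight 1/27
  … 1 more
Group by Z:
  weight(Z=2) = 2/27
  weight(Z=3) = 7/27
  weight(Z=4) = 2/27
Total weight = 2/27 + 7/27 + 2/27 = 11/27
P(Z=2 | obs) = 2/27 / 11/27 = 2/11
P(Z=3 | obs) = 7/27 / 11/27 = 7/11
P(Z=4 | obs) = 2/27 / 11/27 = 2/11

P(Z = 3 | obs) = 7/11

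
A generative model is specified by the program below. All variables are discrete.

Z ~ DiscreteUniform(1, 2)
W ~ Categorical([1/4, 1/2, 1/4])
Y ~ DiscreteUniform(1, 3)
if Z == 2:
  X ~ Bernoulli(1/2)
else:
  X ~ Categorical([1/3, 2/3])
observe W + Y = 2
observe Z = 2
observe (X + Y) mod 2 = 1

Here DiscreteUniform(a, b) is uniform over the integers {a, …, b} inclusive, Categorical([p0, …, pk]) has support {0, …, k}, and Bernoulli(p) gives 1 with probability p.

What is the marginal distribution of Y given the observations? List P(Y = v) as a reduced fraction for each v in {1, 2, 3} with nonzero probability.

Enumerate traces; 2 have nonzero weight after conditioning:
  (Z=2, W=0, Y=2, X=1) weight 1/48
  (Z=2, W=1, Y=1, X=0) weight 1/24
Group by Y:
  weight(Y=1) = 1/24
  weight(Y=2) = 1/48
Total weight = 1/24 + 1/48 = 1/16
P(Y=1 | obs) = 1/24 / 1/16 = 2/3
P(Y=2 | obs) = 1/48 / 1/16 = 1/3

P(Y=1) = 2/3, P(Y=2) = 1/3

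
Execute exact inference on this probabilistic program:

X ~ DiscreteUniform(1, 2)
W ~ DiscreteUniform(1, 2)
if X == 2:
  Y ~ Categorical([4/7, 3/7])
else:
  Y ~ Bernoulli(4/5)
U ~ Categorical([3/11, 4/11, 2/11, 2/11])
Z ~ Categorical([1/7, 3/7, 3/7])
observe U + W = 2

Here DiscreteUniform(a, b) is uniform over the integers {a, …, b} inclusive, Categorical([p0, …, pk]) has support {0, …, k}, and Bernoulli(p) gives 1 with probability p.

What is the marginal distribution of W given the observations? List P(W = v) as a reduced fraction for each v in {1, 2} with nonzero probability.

P(W=1) = 4/7, P(W=2) = 3/7

Enumerate traces; 24 have nonzero weight after conditioning:
  (X=1, W=1, Y=0, U=1, Z=0) weight 1/385
  (X=1, W=1, Y=0, U=1, Z=1) weight 3/385
  (X=1, W=1, Y=0, U=1, Z=2) weight 3/385
  (X=1, W=1, Y=1, U=1, Z=0) weight 4/385
  (X=1, W=1, Y=1, U=1, Z=1) weight 12/385
  (X=1, W=1, Y=1, U=1, Z=2) weight 12/385
  (X=1, W=2, Y=0, U=0, Z=0) weight 3/1540
  (X=1, W=2, Y=0, U=0, Z=1) weight 9/1540
  … 16 more
Group by W:
  weight(W=1) = 2/11
  weight(W=2) = 3/22
Total weight = 2/11 + 3/22 = 7/22
P(W=1 | obs) = 2/11 / 7/22 = 4/7
P(W=2 | obs) = 3/22 / 7/22 = 3/7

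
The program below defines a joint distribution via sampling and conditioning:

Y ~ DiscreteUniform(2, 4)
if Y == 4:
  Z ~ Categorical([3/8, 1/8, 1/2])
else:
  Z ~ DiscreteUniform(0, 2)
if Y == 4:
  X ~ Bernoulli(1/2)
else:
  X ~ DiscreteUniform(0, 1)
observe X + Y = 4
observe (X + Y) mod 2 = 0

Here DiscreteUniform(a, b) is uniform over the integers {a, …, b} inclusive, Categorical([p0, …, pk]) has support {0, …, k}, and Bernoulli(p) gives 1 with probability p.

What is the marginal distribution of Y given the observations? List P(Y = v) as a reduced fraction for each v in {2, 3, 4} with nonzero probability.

P(Y=3) = 1/2, P(Y=4) = 1/2

Enumerate traces; 6 have nonzero weight after conditioning:
  (Y=3, Z=0, X=1) weight 1/18
  (Y=3, Z=1, X=1) weight 1/18
  (Y=3, Z=2, X=1) weight 1/18
  (Y=4, Z=0, X=0) weight 1/16
  (Y=4, Z=1, X=0) weight 1/48
  (Y=4, Z=2, X=0) weight 1/12
Group by Y:
  weight(Y=3) = 1/6
  weight(Y=4) = 1/6
Total weight = 1/6 + 1/6 = 1/3
P(Y=3 | obs) = 1/6 / 1/3 = 1/2
P(Y=4 | obs) = 1/6 / 1/3 = 1/2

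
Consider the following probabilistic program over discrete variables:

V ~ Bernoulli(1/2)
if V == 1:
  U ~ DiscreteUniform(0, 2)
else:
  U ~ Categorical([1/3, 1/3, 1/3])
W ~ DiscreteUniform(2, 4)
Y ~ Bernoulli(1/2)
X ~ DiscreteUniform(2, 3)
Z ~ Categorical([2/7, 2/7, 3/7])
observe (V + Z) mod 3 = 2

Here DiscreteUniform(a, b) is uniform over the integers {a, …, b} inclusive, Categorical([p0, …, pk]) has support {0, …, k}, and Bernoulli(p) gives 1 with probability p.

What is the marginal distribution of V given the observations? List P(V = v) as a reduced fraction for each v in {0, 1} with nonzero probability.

Enumerate traces; 72 have nonzero weight after conditioning:
  (V=0, U=0, W=2, Y=0, X=2, Z=2) weight 1/168
  (V=0, U=0, W=2, Y=0, X=3, Z=2) weight 1/168
  (V=0, U=0, W=2, Y=1, X=2, Z=2) weight 1/168
  (V=0, U=0, W=2, Y=1, X=3, Z=2) weight 1/168
  (V=0, U=0, W=3, Y=0, X=2, Z=2) weight 1/168
  (V=0, U=0, W=3, Y=0, X=3, Z=2) weight 1/168
  (V=0, U=0, W=3, Y=1, X=2, Z=2) weight 1/168
  (V=0, U=0, W=3, Y=1, X=3, Z=2) weight 1/168
  (V=1, U=0, W=2, Y=0, X=2, Z=1) weight 1/252
  … 63 more
Group by V:
  weight(V=0) = 3/14
  weight(V=1) = 1/7
Total weight = 3/14 + 1/7 = 5/14
P(V=0 | obs) = 3/14 / 5/14 = 3/5
P(V=1 | obs) = 1/7 / 5/14 = 2/5

P(V=0) = 3/5, P(V=1) = 2/5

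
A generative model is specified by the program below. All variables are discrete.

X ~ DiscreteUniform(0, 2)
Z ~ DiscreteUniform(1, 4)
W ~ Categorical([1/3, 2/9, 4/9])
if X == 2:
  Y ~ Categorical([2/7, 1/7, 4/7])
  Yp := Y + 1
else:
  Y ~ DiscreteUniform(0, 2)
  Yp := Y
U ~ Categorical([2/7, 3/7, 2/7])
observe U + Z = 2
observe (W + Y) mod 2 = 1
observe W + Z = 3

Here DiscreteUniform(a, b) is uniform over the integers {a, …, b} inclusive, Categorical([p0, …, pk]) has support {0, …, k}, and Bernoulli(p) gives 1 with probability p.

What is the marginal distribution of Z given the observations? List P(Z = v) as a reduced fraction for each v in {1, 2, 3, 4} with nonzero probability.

Enumerate traces; 9 have nonzero weight after conditioning:
  (X=0, Z=1, W=2, Y=1, U=1) weight 1/189
  (X=0, Z=2, W=1, Y=0, U=0) weight 1/567
  (X=0, Z=2, W=1, Y=2, U=0) weight 1/567
  (X=1, Z=1, W=2, Y=1, U=1) weight 1/189
  (X=1, Z=2, W=1, Y=0, U=0) weight 1/567
  (X=1, Z=2, W=1, Y=2, U=0) weight 1/567
  (X=2, Z=1, W=2, Y=1, U=1) weight 1/441
  (X=2, Z=2, W=1, Y=0, U=0) weight 2/1323
  … 1 more
Group by Z:
  weight(Z=1) = 17/1323
  weight(Z=2) = 46/3969
Total weight = 17/1323 + 46/3969 = 97/3969
P(Z=1 | obs) = 17/1323 / 97/3969 = 51/97
P(Z=2 | obs) = 46/3969 / 97/3969 = 46/97

P(Z=1) = 51/97, P(Z=2) = 46/97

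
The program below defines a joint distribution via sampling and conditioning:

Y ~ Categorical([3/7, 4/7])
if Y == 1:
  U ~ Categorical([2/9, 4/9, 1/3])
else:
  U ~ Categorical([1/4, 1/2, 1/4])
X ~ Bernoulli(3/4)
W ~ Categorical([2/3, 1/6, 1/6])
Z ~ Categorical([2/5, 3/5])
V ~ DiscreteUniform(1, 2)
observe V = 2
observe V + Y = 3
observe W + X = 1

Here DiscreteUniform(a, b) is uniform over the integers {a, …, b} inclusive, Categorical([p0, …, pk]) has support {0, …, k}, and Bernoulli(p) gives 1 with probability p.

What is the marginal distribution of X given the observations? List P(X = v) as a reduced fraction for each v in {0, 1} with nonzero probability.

Enumerate traces; 12 have nonzero weight after conditioning:
  (Y=1, U=0, X=0, W=1, Z=0, V=2) weight 1/945
  (Y=1, U=0, X=0, W=1, Z=1, V=2) weight 1/630
  (Y=1, U=0, X=1, W=0, Z=0, V=2) weight 4/315
  (Y=1, U=0, X=1, W=0, Z=1, V=2) weight 2/105
  (Y=1, U=1, X=0, W=1, Z=0, V=2) weight 2/945
  (Y=1, U=1, X=0, W=1, Z=1, V=2) weight 1/315
  (Y=1, U=1, X=1, W=0, Z=0, V=2) weight 8/315
  (Y=1, U=1, X=1, W=0, Z=1, V=2) weight 4/105
  … 4 more
Group by X:
  weight(X=0) = 1/84
  weight(X=1) = 1/7
Total weight = 1/84 + 1/7 = 13/84
P(X=0 | obs) = 1/84 / 13/84 = 1/13
P(X=1 | obs) = 1/7 / 13/84 = 12/13

P(X=0) = 1/13, P(X=1) = 12/13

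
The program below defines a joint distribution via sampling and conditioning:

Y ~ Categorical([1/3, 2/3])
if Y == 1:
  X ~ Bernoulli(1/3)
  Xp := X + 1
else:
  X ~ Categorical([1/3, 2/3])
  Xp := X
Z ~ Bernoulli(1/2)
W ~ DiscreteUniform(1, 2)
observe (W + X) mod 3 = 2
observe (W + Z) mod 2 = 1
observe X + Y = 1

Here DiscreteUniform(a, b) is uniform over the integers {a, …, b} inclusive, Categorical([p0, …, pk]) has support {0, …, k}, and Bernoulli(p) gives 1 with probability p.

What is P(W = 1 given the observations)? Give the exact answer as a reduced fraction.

Enumerate traces; 2 have nonzero weight after conditioning:
  (Y=0, X=1, Z=0, W=1) weight 1/18
  (Y=1, X=0, Z=1, W=2) weight 1/9
Group by W:
  weight(W=1) = 1/18
  weight(W=2) = 1/9
Total weight = 1/18 + 1/9 = 1/6
P(W=1 | obs) = 1/18 / 1/6 = 1/3
P(W=2 | obs) = 1/9 / 1/6 = 2/3

P(W = 1 | obs) = 1/3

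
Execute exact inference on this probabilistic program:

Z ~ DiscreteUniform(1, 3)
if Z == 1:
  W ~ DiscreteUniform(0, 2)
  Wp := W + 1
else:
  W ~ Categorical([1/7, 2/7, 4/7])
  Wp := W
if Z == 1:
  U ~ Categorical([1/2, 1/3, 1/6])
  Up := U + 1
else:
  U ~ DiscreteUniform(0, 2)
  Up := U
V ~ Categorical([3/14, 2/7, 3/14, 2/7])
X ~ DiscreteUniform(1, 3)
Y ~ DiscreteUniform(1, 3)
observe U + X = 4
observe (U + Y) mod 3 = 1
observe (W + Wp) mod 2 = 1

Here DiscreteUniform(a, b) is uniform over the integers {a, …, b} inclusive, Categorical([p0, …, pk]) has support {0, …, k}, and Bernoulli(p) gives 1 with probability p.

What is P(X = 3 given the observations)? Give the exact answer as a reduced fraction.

Enumerate traces; 24 have nonzero weight after conditioning:
  (Z=1, W=0, U=1, V=0, X=3, Y=3) weight 1/1134
  (Z=1, W=0, U=1, V=1, X=3, Y=3) weight 2/1701
  (Z=1, W=0, U=1, V=2, X=3, Y=3) weight 1/1134
  (Z=1, W=0, U=1, V=3, X=3, Y=3) weight 2/1701
  (Z=1, W=0, U=2, V=0, X=2, Y=2) weight 1/2268
  (Z=1, W=0, U=2, V=1, X=2, Y=2) weight 1/1701
  (Z=1, W=0, U=2, V=2, X=2, Y=2) weight 1/2268
  (Z=1, W=0, U=2, V=3, X=2, Y=2) weight 1/1701
  … 16 more
Group by X:
  weight(X=2) = 1/162
  weight(X=3) = 1/81
Total weight = 1/162 + 1/81 = 1/54
P(X=2 | obs) = 1/162 / 1/54 = 1/3
P(X=3 | obs) = 1/81 / 1/54 = 2/3

P(X = 3 | obs) = 2/3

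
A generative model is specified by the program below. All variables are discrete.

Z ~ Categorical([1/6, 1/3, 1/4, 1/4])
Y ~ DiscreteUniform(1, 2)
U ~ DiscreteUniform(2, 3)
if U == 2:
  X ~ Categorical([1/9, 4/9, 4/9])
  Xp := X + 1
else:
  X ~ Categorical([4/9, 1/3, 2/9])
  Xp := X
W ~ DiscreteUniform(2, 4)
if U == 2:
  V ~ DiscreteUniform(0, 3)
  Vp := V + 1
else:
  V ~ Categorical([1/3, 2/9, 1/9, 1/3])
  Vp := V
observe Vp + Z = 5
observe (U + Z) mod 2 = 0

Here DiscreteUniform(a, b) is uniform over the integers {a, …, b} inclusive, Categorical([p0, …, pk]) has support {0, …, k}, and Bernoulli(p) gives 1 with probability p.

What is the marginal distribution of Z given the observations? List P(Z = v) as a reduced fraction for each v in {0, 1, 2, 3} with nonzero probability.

Enumerate traces; 36 have nonzero weight after conditioning:
  (Z=2, Y=1, U=2, X=0, W=2, V=2) weight 1/1728
  (Z=2, Y=1, U=2, X=0, W=3, V=2) weight 1/1728
  (Z=2, Y=1, U=2, X=0, W=4, V=2) weight 1/1728
  (Z=2, Y=1, U=2, X=1, W=2, V=2) weight 1/432
  (Z=2, Y=1, U=2, X=1, W=3, V=2) weight 1/432
  (Z=2, Y=1, U=2, X=1, W=4, V=2) weight 1/432
  (Z=2, Y=1, U=2, X=2, W=2, V=2) weight 1/432
  (Z=2, Y=1, U=2, X=2, W=3, V=2) weight 1/432
  (Z=3, Y=1, U=3, X=0, W=2, V=2) weight 1/972
  … 27 more
Group by Z:
  weight(Z=2) = 1/32
  weight(Z=3) = 1/72
Total weight = 1/32 + 1/72 = 13/288
P(Z=2 | obs) = 1/32 / 13/288 = 9/13
P(Z=3 | obs) = 1/72 / 13/288 = 4/13

P(Z=2) = 9/13, P(Z=3) = 4/13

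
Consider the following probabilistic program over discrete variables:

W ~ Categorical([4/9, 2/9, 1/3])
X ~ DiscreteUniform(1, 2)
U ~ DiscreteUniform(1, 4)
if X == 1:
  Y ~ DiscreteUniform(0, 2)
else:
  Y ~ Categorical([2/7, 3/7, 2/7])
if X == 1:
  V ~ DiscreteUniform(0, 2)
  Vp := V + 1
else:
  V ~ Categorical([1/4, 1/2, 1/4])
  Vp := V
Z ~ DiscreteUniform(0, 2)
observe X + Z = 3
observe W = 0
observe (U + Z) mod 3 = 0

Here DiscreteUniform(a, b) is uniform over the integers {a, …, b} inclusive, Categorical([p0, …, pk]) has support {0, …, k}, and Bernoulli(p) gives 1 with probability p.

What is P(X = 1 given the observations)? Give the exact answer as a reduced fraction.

Enumerate traces; 27 have nonzero weight after conditioning:
  (W=0, X=1, U=1, Y=0, V=0, Z=2) weight 1/486
  (W=0, X=1, U=1, Y=0, V=1, Z=2) weight 1/486
  (W=0, X=1, U=1, Y=0, V=2, Z=2) weight 1/486
  (W=0, X=1, U=1, Y=1, V=0, Z=2) weight 1/486
  (W=0, X=1, U=1, Y=1, V=1, Z=2) weight 1/486
  (W=0, X=1, U=1, Y=1, V=2, Z=2) weight 1/486
  (W=0, X=1, U=1, Y=2, V=0, Z=2) weight 1/486
  (W=0, X=1, U=1, Y=2, V=1, Z=2) weight 1/486
  (W=0, X=2, U=2, Y=0, V=0, Z=1) weight 1/756
  … 18 more
Group by X:
  weight(X=1) = 1/27
  weight(X=2) = 1/54
Total weight = 1/27 + 1/54 = 1/18
P(X=1 | obs) = 1/27 / 1/18 = 2/3
P(X=2 | obs) = 1/54 / 1/18 = 1/3

P(X = 1 | obs) = 2/3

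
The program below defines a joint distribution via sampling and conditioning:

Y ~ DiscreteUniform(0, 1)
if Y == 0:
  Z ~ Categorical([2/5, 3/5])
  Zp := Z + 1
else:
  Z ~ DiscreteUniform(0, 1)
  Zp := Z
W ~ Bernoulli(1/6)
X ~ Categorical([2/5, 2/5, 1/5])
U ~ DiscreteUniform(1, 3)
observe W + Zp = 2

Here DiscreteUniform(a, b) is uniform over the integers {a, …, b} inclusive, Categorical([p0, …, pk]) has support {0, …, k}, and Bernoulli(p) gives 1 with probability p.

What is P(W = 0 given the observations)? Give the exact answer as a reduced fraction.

P(W = 0 | obs) = 10/13

Enumerate traces; 27 have nonzero weight after conditioning:
  (Y=0, Z=0, W=1, X=0, U=1) weight 1/225
  (Y=0, Z=0, W=1, X=0, U=2) weight 1/225
  (Y=0, Z=0, W=1, X=0, U=3) weight 1/225
  (Y=0, Z=0, W=1, X=1, U=1) weight 1/225
  (Y=0, Z=0, W=1, X=1, U=2) weight 1/225
  (Y=0, Z=0, W=1, X=1, U=3) weight 1/225
  (Y=0, Z=0, W=1, X=2, U=1) weight 1/450
  (Y=0, Z=0, W=1, X=2, U=2) weight 1/450
  (Y=0, Z=1, W=0, X=0, U=1) weight 1/30
  … 18 more
Group by W:
  weight(W=0) = 1/4
  weight(W=1) = 3/40
Total weight = 1/4 + 3/40 = 13/40
P(W=0 | obs) = 1/4 / 13/40 = 10/13
P(W=1 | obs) = 3/40 / 13/40 = 3/13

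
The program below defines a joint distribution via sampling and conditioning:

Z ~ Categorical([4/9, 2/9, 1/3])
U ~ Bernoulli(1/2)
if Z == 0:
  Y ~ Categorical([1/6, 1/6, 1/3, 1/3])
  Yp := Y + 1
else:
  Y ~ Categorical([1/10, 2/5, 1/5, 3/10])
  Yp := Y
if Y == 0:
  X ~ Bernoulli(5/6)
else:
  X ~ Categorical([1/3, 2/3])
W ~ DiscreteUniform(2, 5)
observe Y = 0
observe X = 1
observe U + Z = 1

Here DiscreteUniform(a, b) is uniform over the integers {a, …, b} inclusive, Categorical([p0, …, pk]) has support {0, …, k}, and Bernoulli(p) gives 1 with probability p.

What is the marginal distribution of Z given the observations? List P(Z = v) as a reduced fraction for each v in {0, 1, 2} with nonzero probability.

P(Z=0) = 10/13, P(Z=1) = 3/13

Enumerate traces; 8 have nonzero weight after conditioning:
  (Z=0, U=1, Y=0, X=1, W=2) weight 5/648
  (Z=0, U=1, Y=0, X=1, W=3) weight 5/648
  (Z=0, U=1, Y=0, X=1, W=4) weight 5/648
  (Z=0, U=1, Y=0, X=1, W=5) weight 5/648
  (Z=1, U=0, Y=0, X=1, W=2) weight 1/432
  (Z=1, U=0, Y=0, X=1, W=3) weight 1/432
  (Z=1, U=0, Y=0, X=1, W=4) weight 1/432
  (Z=1, U=0, Y=0, X=1, W=5) weight 1/432
Group by Z:
  weight(Z=0) = 5/162
  weight(Z=1) = 1/108
Total weight = 5/162 + 1/108 = 13/324
P(Z=0 | obs) = 5/162 / 13/324 = 10/13
P(Z=1 | obs) = 1/108 / 13/324 = 3/13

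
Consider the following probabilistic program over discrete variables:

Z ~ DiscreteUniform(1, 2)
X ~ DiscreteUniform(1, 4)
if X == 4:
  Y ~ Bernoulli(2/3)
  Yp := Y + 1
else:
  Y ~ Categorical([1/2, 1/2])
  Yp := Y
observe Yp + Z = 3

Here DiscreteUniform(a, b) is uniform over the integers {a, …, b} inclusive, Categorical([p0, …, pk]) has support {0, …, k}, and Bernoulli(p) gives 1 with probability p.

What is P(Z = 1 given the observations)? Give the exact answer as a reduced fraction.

Enumerate traces; 5 have nonzero weight after conditioning:
  (Z=1, X=4, Y=1) weight 1/12
  (Z=2, X=1, Y=1) weight 1/16
  (Z=2, X=2, Y=1) weight 1/16
  (Z=2, X=3, Y=1) weight 1/16
  (Z=2, X=4, Y=0) weight 1/24
Group by Z:
  weight(Z=1) = 1/12
  weight(Z=2) = 11/48
Total weight = 1/12 + 11/48 = 5/16
P(Z=1 | obs) = 1/12 / 5/16 = 4/15
P(Z=2 | obs) = 11/48 / 5/16 = 11/15

P(Z = 1 | obs) = 4/15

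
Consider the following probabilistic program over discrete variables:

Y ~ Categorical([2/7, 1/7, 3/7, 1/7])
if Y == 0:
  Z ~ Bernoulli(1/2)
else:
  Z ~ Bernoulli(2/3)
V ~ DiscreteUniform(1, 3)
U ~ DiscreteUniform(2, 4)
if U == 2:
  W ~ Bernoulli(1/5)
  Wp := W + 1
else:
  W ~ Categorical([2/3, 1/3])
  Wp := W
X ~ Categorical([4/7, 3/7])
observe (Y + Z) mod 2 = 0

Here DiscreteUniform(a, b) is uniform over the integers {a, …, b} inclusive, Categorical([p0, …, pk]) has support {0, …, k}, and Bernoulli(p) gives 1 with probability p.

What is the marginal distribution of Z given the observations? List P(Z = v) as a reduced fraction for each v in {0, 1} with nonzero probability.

Enumerate traces; 144 have nonzero weight after conditioning:
  (Y=0, Z=0, V=1, U=2, W=0, X=0) weight 16/2205
  (Y=0, Z=0, V=1, U=2, W=0, X=1) weight 4/735
  (Y=0, Z=0, V=1, U=2, W=1, X=0) weight 4/2205
  (Y=0, Z=0, V=1, U=2, W=1, X=1) weight 1/735
  (Y=0, Z=0, V=1, U=3, W=0, X=0) weight 8/1323
  (Y=0, Z=0, V=1, U=3, W=0, X=1) weight 2/441
  (Y=0, Z=0, V=1, U=3, W=1, X=0) weight 4/1323
  (Y=0, Z=0, V=1, U=3, W=1, X=1) weight 1/441
  (Y=1, Z=1, V=1, U=2, W=0, X=0) weight 32/6615
  … 135 more
Group by Z:
  weight(Z=0) = 2/7
  weight(Z=1) = 4/21
Total weight = 2/7 + 4/21 = 10/21
P(Z=0 | obs) = 2/7 / 10/21 = 3/5
P(Z=1 | obs) = 4/21 / 10/21 = 2/5

P(Z=0) = 3/5, P(Z=1) = 2/5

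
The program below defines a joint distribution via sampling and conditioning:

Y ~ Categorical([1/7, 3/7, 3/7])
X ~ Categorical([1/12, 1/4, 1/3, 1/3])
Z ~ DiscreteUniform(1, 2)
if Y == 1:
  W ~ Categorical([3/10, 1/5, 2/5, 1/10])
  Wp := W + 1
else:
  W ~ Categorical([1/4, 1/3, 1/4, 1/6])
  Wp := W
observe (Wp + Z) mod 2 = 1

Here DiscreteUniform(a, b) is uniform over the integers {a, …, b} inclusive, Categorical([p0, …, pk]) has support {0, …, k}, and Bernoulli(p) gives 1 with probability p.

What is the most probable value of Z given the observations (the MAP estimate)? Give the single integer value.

argmax_v P(Z = v | obs) = 2

Enumerate traces; 48 have nonzero weight after conditioning:
  (Y=0, X=0, Z=1, W=0) weight 1/672
  (Y=0, X=0, Z=1, W=2) weight 1/672
  (Y=0, X=0, Z=2, W=1) weight 1/504
  (Y=0, X=0, Z=2, W=3) weight 1/1008
  (Y=0, X=1, Z=1, W=0) weight 1/224
  (Y=0, X=1, Z=1, W=2) weight 1/224
  (Y=0, X=1, Z=2, W=1) weight 1/168
  (Y=0, X=1, Z=2, W=3) weight 1/336
  … 40 more
Group by Z:
  weight(Z=1) = 29/140
  weight(Z=2) = 41/140
Total weight = 29/140 + 41/140 = 1/2
P(Z=1 | obs) = 29/140 / 1/2 = 29/70
P(Z=2 | obs) = 41/140 / 1/2 = 41/70
argmax = 2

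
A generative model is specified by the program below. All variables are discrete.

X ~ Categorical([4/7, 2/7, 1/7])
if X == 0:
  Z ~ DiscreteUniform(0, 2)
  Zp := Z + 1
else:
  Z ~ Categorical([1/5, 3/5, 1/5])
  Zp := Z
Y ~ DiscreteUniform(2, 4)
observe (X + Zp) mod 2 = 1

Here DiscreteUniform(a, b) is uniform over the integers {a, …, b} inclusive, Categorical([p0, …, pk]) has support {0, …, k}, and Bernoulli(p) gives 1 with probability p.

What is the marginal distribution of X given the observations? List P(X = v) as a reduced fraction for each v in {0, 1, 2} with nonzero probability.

P(X=0) = 40/61, P(X=1) = 12/61, P(X=2) = 9/61

Enumerate traces; 15 have nonzero weight after conditioning:
  (X=0, Z=0, Y=2) weight 4/63
  (X=0, Z=0, Y=3) weight 4/63
  (X=0, Z=0, Y=4) weight 4/63
  (X=0, Z=2, Y=2) weight 4/63
  (X=0, Z=2, Y=3) weight 4/63
  (X=0, Z=2, Y=4) weight 4/63
  (X=1, Z=0, Y=2) weight 2/105
  (X=1, Z=0, Y=3) weight 2/105
  (X=2, Z=1, Y=2) weight 1/35
  … 6 more
Group by X:
  weight(X=0) = 8/21
  weight(X=1) = 4/35
  weight(X=2) = 3/35
Total weight = 8/21 + 4/35 + 3/35 = 61/105
P(X=0 | obs) = 8/21 / 61/105 = 40/61
P(X=1 | obs) = 4/35 / 61/105 = 12/61
P(X=2 | obs) = 3/35 / 61/105 = 9/61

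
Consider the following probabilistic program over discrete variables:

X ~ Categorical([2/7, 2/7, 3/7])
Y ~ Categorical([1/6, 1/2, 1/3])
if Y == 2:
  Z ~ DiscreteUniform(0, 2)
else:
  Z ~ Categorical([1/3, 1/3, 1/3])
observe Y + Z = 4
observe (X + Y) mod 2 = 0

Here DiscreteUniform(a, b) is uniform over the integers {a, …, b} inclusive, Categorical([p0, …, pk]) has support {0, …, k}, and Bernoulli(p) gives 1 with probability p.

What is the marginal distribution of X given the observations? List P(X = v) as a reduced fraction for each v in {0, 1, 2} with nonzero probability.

P(X=0) = 2/5, P(X=2) = 3/5

Enumerate traces; 2 have nonzero weight after conditioning:
  (X=0, Y=2, Z=2) weight 2/63
  (X=2, Y=2, Z=2) weight 1/21
Group by X:
  weight(X=0) = 2/63
  weight(X=2) = 1/21
Total weight = 2/63 + 1/21 = 5/63
P(X=0 | obs) = 2/63 / 5/63 = 2/5
P(X=2 | obs) = 1/21 / 5/63 = 3/5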